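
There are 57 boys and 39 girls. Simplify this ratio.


Find GCD(57, 39)
GCD = 3
Divide both by 3: 57/3 = 19, 39/3 = 13
Simplified ratio = 19:13

19:13


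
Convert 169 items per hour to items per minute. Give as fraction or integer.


Converting from per hour to per minute
Rate = 169 items per hour
Divide by 60: 169/60
= 169/60 items per minute

169/60


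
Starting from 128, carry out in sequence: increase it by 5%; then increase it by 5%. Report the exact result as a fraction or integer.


Start with 128.
Step 1: Increase by 5%: 128 * 105/100 = 672/5
Step 2: Increase by 5%: 672/5 * 105/100 = 3528/25
Final result = 3528/25

3528/25


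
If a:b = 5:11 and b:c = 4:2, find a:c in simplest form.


Given a:b = 5:11 and b:c = 4:2
Make b consistent. Multiply first ratio by 4: a:b = 20:44
Multiply second ratio by 11: b:c = 44:22
Now b = 44 in both, so a:b:c = 20:44:22
Therefore a:c = 20:22
Simplify by GCD: a:c = 10:11

10:11


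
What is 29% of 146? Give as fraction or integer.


Compute 29% of 146
Convert percentage: 29% = 29/100
Multiply: 146 * 29/100
= 4234/100
= 2117/50

2117/50


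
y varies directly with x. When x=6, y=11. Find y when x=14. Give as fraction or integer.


Direct proportion: y = kx
Find k: k = 11/6 = 11/6
Compute y at x=14: y = 11/6 * 14
y = 77/3

77/3


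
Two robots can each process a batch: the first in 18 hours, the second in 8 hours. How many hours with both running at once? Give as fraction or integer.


Rate of A = 1/18 job per hour
Rate of B = 1/8 job per hour
Combined rate = 1/18 + 1/8
Find common denominator: (8 + 18)/(18*8) = 26/144
Combined rate = 13/72 job per hour
Time together = 1 / (13/72) = 72/13 hours

72/13


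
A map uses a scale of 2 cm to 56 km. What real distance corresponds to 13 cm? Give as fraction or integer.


Map scale: 2 cm = 56 km
Measured distance on map = 13 cm
Set up proportion: 13 * 56 / 2
= 728 / 2
= 364 km

364


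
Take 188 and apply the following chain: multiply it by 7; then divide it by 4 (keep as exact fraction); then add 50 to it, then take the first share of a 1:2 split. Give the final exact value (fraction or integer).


Start with 188.
Step 1: Multiply by 7: 188 * 7 = 1316
Step 2: Divide by 4: 1316 / 4 = 329
Step 3: Add 50: 329+50=379; split 1:2 first = 379*1/3 = 379/3
Final result = 379/3

379/3


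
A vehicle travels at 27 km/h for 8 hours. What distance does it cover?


Using distance = speed * time
Speed = 27 km/h
Time = 8 hours
Distance = 27 * 8
= 216 km

216


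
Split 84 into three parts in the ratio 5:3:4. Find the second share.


Ratio = 5:3:4
Total parts = 5 + 3 + 4 = 12
Value per part = 84 / 12 = 7
First share = 5 * 7 = 35
Middle share = 3 * 7 = 21
Third share = 4 * 7 = 28

21


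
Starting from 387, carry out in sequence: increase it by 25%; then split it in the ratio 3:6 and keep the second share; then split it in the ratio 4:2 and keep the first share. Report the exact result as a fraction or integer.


Start with 387.
Step 1: Increase by 25%: 387 * 125/100 = 1935/4
Step 2: Split 3:6, second share = 1935/4 * 6/9 = 645/2
Step 3: Split 4:2, first share = 645/2 * 4/6 = 215
Final result = 215

215


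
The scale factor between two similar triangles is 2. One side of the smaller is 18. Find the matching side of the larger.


Similar triangles have proportional sides
Scale factor = 2
Smaller side = 18
Corresponding larger side = 18 * 2
= 36

36


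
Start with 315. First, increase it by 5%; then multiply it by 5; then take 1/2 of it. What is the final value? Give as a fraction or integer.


Start with 315.
Step 1: Increase by 5%: 315 * 105/100 = 1323/4
Step 2: Multiply by 5: 1323/4 * 5 = 6615/4
Step 3: Take 1/2: 6615/4 * 1/2 = 6615/8
Final result = 6615/8

6615/8


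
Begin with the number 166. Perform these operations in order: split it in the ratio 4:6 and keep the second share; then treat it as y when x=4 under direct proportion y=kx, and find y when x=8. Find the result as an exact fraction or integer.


Start with 166.
Step 1: Split 4:6, second share = 166 * 6/10 = 498/5
Step 2: Direct prop: k = (498/5)/4; new y = k*8 = 498/5*8/4 = 996/5
Final result = 996/5

996/5


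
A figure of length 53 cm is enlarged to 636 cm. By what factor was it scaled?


Original length = 53 cm
Scaled length = 636 cm
Scale factor = 636 / 53
= 12

12


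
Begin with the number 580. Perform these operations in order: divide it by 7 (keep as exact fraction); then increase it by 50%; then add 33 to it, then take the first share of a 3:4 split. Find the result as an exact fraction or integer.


Start with 580.
Step 1: Divide by 7: 580 / 7 = 580/7
Step 2: Increase by 50%: 580/7 * 150/100 = 870/7
Step 3: Add 33: 870/7+33=1101/7; split 3:4 first = 1101/7*3/7 = 3303/49
Final result = 3303/49

3303/49


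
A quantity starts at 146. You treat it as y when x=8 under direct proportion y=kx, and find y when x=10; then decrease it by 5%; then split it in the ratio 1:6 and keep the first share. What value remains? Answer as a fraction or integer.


Start with 146.
Step 1: Direct prop: k = (146)/8; new y = k*10 = 146*10/8 = 365/2
Step 2: Decrease by 5%: 365/2 * 95/100 = 1387/8
Step 3: Split 1:6, first share = 1387/8 * 1/7 = 1387/56
Final result = 1387/56

1387/56


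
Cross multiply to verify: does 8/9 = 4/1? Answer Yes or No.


Cross multiply to check 8/9 = 4/1
Left cross product: 8 * 1 = 8
Right cross product: 9 * 4 = 36
8 != 36
Not equal, so proportions differ => No

No


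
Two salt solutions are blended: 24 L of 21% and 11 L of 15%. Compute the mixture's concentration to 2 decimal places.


Solute in mixture 1 = 21% of 24 L = 24*21/100 = 126/25 L
Solute in mixture 2 = 15% of 11 L = 11*15/100 = 33/20 L
Total solute = 126/25 + 33/20 = 669/100 L
Total volume = 24 + 11 = 35 L
Final concentration = 669/100/35 * 100 = 19.11%

19.11


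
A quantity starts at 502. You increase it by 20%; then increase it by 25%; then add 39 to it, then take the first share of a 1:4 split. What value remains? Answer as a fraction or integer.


Start with 502.
Step 1: Increase by 20%: 502 * 120/100 = 3012/5
Step 2: Increase by 25%: 3012/5 * 125/100 = 753
Step 3: Add 39: 753+39=792; split 1:4 first = 792*1/5 = 792/5
Final result = 792/5

792/5


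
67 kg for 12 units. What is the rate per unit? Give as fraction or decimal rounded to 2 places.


Total kg = 67
Number of units = 12
Unit rate = 67 / 12
= 5.58 kg per unit

5.58


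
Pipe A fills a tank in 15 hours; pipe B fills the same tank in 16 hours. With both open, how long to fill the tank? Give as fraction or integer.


Rate of A = 1/15 job per hour
Rate of B = 1/16 job per hour
Combined rate = 1/15 + 1/16
Find common denominator: (16 + 15)/(15*16) = 31/240
Combined rate = 31/240 job per hour
Time together = 1 / (31/240) = 240/31 hours

240/31


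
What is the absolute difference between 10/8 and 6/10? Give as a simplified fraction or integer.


Simplify: 10/8 = 5/4 and 6/10 = 3/5
Find common denominator: LCD = 20
Convert: 25/20 and 12/20
Difference = |25 - 12|/20 = 13/20
Simplified = 13/20

13/20


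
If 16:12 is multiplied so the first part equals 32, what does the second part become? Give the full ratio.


Original ratio: 16:12
First term target: 32
Scale factor = 32 / 16 = 2
Multiply second term: 12 * 2 = 24
Equivalent ratio = 32:24

32:24


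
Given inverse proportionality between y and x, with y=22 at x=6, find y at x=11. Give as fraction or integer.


Inverse proportion: y = k/x
Find k: k = 6 * 22 = 132
Compute y at x=11: y = 132/11
y = 12

12


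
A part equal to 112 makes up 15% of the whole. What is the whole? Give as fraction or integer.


Given: 112 is 15% of the whole
Set up: 112 = 15/100 * whole
whole = 112 * 100 / 15
whole = 11200 / 15
whole = 2240/3

2240/3


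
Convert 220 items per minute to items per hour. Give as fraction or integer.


Converting from per minute to per hour
Rate = 220 items per minute
Multiply by 60: 220 * 60
= 13200 items per hour

13200


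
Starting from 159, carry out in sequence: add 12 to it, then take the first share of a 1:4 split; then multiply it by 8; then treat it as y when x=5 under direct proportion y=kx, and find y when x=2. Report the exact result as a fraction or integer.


Start with 159.
Step 1: Add 12: 159+12=171; split 1:4 first = 171*1/5 = 171/5
Step 2: Multiply by 8: 171/5 * 8 = 1368/5
Step 3: Direct prop: k = (1368/5)/5; new y = k*2 = 1368/5*2/5 = 2736/25
Final result = 2736/25

2736/25


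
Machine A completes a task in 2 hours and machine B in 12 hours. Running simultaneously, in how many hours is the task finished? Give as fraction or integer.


Rate of A = 1/2 job per hour
Rate of B = 1/12 job per hour
Combined rate = 1/2 + 1/12
Find common denominator: (12 + 2)/(2*12) = 14/24
Combined rate = 7/12 job per hour
Time together = 1 / (7/12) = 12/7 hours

12/7


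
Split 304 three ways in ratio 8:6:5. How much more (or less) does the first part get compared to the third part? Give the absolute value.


Total parts = 8 + 6 + 5 = 19
Value per part = 304 / 19 = 16
Shares: 8*16=128, 6*16=96, 5*16=80
First share = 128, third share = 80
Difference = |128 - 80| = 48

48


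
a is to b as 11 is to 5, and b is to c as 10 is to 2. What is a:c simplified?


Given a:b = 11:5 and b:c = 10:2
Make b consistent. Multiply first ratio by 10: a:b = 110:50
Multiply second ratio by 5: b:c = 50:10
Now b = 50 in both, so a:b:c = 110:50:10
Therefore a:c = 110:10
Simplify by GCD: a:c = 11:1

11:1


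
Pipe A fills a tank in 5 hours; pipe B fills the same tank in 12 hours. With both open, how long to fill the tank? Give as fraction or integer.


Rate of A = 1/5 job per hour
Rate of B = 1/12 job per hour
Combined rate = 1/5 + 1/12
Find common denominator: (12 + 5)/(5*12) = 17/60
Combined rate = 17/60 job per hour
Time together = 1 / (17/60) = 60/17 hours

60/17


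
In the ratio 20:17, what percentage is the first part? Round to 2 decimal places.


Total parts = 20 + 17 = 37
First part fraction = 20/37
Percentage = (20/37) * 100
= 0.540541 * 100
= 54.05%

54.05


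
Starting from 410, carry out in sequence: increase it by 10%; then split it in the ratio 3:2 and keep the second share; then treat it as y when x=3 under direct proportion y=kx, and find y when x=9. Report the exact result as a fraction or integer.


Start with 410.
Step 1: Increase by 10%: 410 * 110/100 = 451
Step 2: Split 3:2, second share = 451 * 2/5 = 902/5
Step 3: Direct prop: k = (902/5)/3; new y = k*9 = 902/5*9/3 = 2706/5
Final result = 2706/5

2706/5


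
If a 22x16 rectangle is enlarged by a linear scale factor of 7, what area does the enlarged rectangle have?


Original dimensions: 22 x 16
Enlargement factor = 7
New width = 22 * 7 = 154
New height = 16 * 7 = 112
New area = 154 * 112 = 17248

17248


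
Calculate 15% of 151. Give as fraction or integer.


Compute 15% of 151
Convert percentage: 15% = 15/100
Multiply: 151 * 15/100
= 2265/100
= 453/20

453/20


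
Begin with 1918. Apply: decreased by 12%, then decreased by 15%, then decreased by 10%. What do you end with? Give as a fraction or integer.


Start: 1918
Step 1: decrease by 12% => multiply by 88/100
  1918 * 88/100 = 42196/25
Step 2: decrease by 15% => multiply by 85/100
  42196/25 * 85/100 = 179333/125
Step 3: decrease by 10% => multiply by 90/100
  179333/125 * 90/100 = 1613997/1250
Final value = 1613997/1250

1613997/1250


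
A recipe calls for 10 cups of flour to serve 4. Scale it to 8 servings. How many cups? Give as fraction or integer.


Original: 10 cups for 4 servings
Target servings = 8
Scaling factor = 8/4
New amount = 10 * 8/4
= 80/4
= 20 cups

20


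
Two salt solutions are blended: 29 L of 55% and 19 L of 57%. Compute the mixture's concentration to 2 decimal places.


Solute in mixture 1 = 55% of 29 L = 29*55/100 = 319/20 L
Solute in mixture 2 = 57% of 19 L = 19*57/100 = 1083/100 L
Total solute = 319/20 + 1083/100 = 1339/50 L
Total volume = 29 + 19 = 48 L
Final concentration = 1339/50/48 * 100 = 55.79%

55.79


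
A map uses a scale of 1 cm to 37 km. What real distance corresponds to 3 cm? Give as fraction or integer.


Map scale: 1 cm = 37 km
Measured distance on map = 3 cm
Set up proportion: 3 * 37 / 1
= 111 / 1
= 111 km

111


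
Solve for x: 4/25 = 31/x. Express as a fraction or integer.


Setting up: 4/25 = 31/x
Cross multiply: 4 * x = 25 * 31
4x = 775
x = 775/4
x = 775/4

775/4


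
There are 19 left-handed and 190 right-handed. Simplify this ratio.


Find GCD(19, 190)
GCD = 19
Divide both by 19: 19/19 = 1, 190/19 = 10
Simplified ratio = 1:10

1:10


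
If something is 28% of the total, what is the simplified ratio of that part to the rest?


Part = 28%, Remainder = 72%
Ratio = 28:72
GCD(28, 72) = 4
Simplify: 7:18 = 7:18

7:18


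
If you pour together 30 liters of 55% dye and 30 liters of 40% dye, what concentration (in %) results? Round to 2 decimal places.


Solute in mixture 1 = 55% of 30 L = 30*55/100 = 33/2 L
Solute in mixture 2 = 40% of 30 L = 30*40/100 = 12 L
Total solute = 33/2 + 12 = 57/2 L
Total volume = 30 + 30 = 60 L
Final concentration = 57/2/60 * 100 = 47.50%

47.50


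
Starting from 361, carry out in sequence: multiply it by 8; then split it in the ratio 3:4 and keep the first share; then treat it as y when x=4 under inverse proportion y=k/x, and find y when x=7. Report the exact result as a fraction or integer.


Start with 361.
Step 1: Multiply by 8: 361 * 8 = 2888
Step 2: Split 3:4, first share = 2888 * 3/7 = 8664/7
Step 3: Inverse prop: k = (8664/7)*4; new y = k/7 = 8664/7*4/7 = 34656/49
Final result = 34656/49

34656/49


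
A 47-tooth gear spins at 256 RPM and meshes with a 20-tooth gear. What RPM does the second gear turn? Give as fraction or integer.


Gear ratio: teeth_A * RPM_A = teeth_B * RPM_B
47 * 256 = 20 * RPM_B
12032 = 20 * RPM_B
RPM_B = 12032 / 20
RPM_B = 3008/5

3008/5


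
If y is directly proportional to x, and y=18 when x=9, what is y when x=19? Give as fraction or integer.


Direct proportion: y = kx
Find k: k = 18/9 = 2
Compute y at x=19: y = 2 * 19
y = 38

38


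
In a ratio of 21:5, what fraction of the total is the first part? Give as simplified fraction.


Total parts = 21 + 5 = 26
First part fraction = 21/26
Simplify: 21/26 = 21/26

21/26


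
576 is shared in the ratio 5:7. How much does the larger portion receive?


Total parts = 5 + 7 = 12
Value per part = 576 / 12 = 48
First share = 5 * 48 = 240
Second share = 7 * 48 = 336
Larger share = 336

336


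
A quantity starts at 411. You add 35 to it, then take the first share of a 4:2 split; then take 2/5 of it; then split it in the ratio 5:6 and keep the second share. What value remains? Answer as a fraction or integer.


Start with 411.
Step 1: Add 35: 411+35=446; split 4:2 first = 446*4/6 = 892/3
Step 2: Take 2/5: 892/3 * 2/5 = 1784/15
Step 3: Split 5:6, second share = 1784/15 * 6/11 = 3568/55
Final result = 3568/55

3568/55


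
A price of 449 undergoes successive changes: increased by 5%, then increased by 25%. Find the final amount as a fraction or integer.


Start: 449
Step 1: increase by 5% => multiply by 105/100
  449 * 105/100 = 9429/20
Step 2: increase by 25% => multiply by 125/100
  9429/20 * 125/100 = 9429/16
Final value = 9429/16

9429/16


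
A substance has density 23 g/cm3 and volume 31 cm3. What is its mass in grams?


Using mass = density * volume
Density = 23 g/cm3
Volume = 31 cm3
Mass = 23 * 31
= 713 g

713


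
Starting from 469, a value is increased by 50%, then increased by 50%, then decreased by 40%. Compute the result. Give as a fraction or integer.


Start: 469
Step 1: increase by 50% => multiply by 150/100
  469 * 150/100 = 1407/2
Step 2: increase by 50% => multiply by 150/100
  1407/2 * 150/100 = 4221/4
Step 3: decrease by 40% => multiply by 60/100
  4221/4 * 60/100 = 12663/20
Final value = 12663/20

12663/20


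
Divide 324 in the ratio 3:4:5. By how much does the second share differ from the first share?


Total parts = 3 + 4 + 5 = 12
Value per part = 324 / 12 = 27
Shares: 3*27=81, 4*27=108, 5*27=135
Second share = 108, first share = 81
Difference = |108 - 81| = 27

27


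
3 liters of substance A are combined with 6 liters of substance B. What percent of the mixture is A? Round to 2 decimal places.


Volume of A = 3 L
Volume of B = 6 L
Total volume = 3 + 6 = 9 L
Percentage of A = (3/9) * 100
= 33.33%

33.33


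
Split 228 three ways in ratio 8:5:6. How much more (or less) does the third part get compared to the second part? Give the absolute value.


Total parts = 8 + 5 + 6 = 19
Value per part = 228 / 19 = 12
Shares: 8*12=96, 5*12=60, 6*12=72
Third share = 72, second share = 60
Difference = |72 - 60| = 12

12


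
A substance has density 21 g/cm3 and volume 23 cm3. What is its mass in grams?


Using mass = density * volume
Density = 21 g/cm3
Volume = 23 cm3
Mass = 21 * 23
= 483 g

483


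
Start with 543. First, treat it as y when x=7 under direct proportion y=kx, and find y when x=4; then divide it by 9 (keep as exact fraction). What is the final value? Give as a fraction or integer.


Start with 543.
Step 1: Direct prop: k = (543)/7; new y = k*4 = 543*4/7 = 2172/7
Step 2: Divide by 9: 2172/7 / 9 = 724/21
Final result = 724/21

724/21


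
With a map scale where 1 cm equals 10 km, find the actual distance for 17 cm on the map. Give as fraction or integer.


Map scale: 1 cm = 10 km
Measured distance on map = 17 cm
Set up proportion: 17 * 10 / 1
= 170 / 1
= 170 km

170


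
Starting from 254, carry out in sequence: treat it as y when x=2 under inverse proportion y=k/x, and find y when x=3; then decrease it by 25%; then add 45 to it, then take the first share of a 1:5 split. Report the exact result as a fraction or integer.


Start with 254.
Step 1: Inverse prop: k = (254)*2; new y = k/3 = 254*2/3 = 508/3
Step 2: Decrease by 25%: 508/3 * 75/100 = 127
Step 3: Add 45: 127+45=172; split 1:5 first = 172*1/6 = 86/3
Final result = 86/3

86/3


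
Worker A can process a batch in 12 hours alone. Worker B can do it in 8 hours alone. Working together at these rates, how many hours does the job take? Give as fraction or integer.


Rate of A = 1/12 job per hour
Rate of B = 1/8 job per hour
Combined rate = 1/12 + 1/8
Find common denominator: (8 + 12)/(12*8) = 20/96
Combined rate = 5/24 job per hour
Time together = 1 / (5/24) = 24/5 hours

24/5


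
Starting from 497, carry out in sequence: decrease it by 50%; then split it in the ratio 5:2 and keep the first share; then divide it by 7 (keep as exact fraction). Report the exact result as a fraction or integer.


Start with 497.
Step 1: Decrease by 50%: 497 * 50/100 = 497/2
Step 2: Split 5:2, first share = 497/2 * 5/7 = 355/2
Step 3: Divide by 7: 355/2 / 7 = 355/14
Final result = 355/14

355/14


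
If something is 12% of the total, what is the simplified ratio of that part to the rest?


Part = 12%, Remainder = 88%
Ratio = 12:88
GCD(12, 88) = 4
Simplify: 3:22 = 3:22

3:22


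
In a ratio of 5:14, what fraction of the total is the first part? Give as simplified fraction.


Total parts = 5 + 14 = 19
First part fraction = 5/19
Simplify: 5/19 = 5/19

5/19


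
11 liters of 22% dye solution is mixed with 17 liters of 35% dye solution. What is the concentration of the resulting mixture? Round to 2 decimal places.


Solute in mixture 1 = 22% of 11 L = 11*22/100 = 121/50 L
Solute in mixture 2 = 35% of 17 L = 17*35/100 = 119/20 L
Total solute = 121/50 + 119/20 = 837/100 L
Total volume = 11 + 17 = 28 L
Final concentration = 837/100/28 * 100 = 29.89%

29.89


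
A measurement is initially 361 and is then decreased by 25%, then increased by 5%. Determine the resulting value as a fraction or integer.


Start: 361
Step 1: decrease by 25% => multiply by 75/100
  361 * 75/100 = 1083/4
Step 2: increase by 5% => multiply by 105/100
  1083/4 * 105/100 = 22743/80
Final value = 22743/80

22743/80


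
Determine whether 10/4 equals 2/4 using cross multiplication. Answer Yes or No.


Cross multiply to check 10/4 = 2/4
Left cross product: 10 * 4 = 40
Right cross product: 4 * 2 = 8
40 != 8
Not equal, so proportions differ => No

No


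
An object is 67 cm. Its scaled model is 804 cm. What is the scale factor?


Original length = 67 cm
Scaled length = 804 cm
Scale factor = 804 / 67
= 12

12


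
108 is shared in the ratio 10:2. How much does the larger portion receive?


Total parts = 10 + 2 = 12
Value per part = 108 / 12 = 9
First share = 10 * 9 = 90
Second share = 2 * 9 = 18
Larger share = 90

90


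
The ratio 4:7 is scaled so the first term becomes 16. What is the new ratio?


Original ratio: 4:7
First term target: 16
Scale factor = 16 / 4 = 4
Multiply second term: 7 * 4 = 28
Equivalent ratio = 16:28

16:28


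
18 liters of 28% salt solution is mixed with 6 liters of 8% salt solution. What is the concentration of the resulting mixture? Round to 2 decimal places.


Solute in mixture 1 = 28% of 18 L = 18*28/100 = 126/25 L
Solute in mixture 2 = 8% of 6 L = 6*8/100 = 12/25 L
Total solute = 126/25 + 12/25 = 138/25 L
Total volume = 18 + 6 = 24 L
Final concentration = 138/25/24 * 100 = 23.00%

23.00


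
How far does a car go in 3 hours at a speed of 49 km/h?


Using distance = speed * time
Speed = 49 km/h
Time = 3 hours
Distance = 49 * 3
= 147 km

147


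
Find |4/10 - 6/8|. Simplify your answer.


Simplify: 4/10 = 2/5 and 6/8 = 3/4
Find common denominator: LCD = 20
Convert: 8/20 and 15/20
Difference = |8 - 15|/20 = 7/20
Simplified = 7/20

7/20


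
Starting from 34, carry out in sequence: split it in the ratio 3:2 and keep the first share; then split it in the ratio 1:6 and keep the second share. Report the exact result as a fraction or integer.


Start with 34.
Step 1: Split 3:2, first share = 34 * 3/5 = 102/5
Step 2: Split 1:6, second share = 102/5 * 6/7 = 612/35
Final result = 612/35

612/35


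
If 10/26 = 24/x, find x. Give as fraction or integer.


Setting up: 10/26 = 24/x
Cross multiply: 10 * x = 26 * 24
10x = 624
x = 624/10
x = 312/5

312/5


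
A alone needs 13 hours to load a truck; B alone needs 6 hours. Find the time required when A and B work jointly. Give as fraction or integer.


Rate of A = 1/13 job per hour
Rate of B = 1/6 job per hour
Combined rate = 1/13 + 1/6
Find common denominator: (6 + 13)/(13*6) = 19/78
Combined rate = 19/78 job per hour
Time together = 1 / (19/78) = 78/19 hours

78/19


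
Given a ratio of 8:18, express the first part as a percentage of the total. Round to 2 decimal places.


Total parts = 8 + 18 = 26
First part fraction = 8/26
Percentage = (8/26) * 100
= 0.307692 * 100
= 30.77%

30.77


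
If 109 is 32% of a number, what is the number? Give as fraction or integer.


Given: 109 is 32% of the whole
Set up: 109 = 32/100 * whole
whole = 109 * 100 / 32
whole = 10900 / 32
whole = 2725/8

2725/8


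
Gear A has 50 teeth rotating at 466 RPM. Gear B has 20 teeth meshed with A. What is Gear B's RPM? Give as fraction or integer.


Gear ratio: teeth_A * RPM_A = teeth_B * RPM_B
50 * 466 = 20 * RPM_B
23300 = 20 * RPM_B
RPM_B = 23300 / 20
RPM_B = 1165

1165


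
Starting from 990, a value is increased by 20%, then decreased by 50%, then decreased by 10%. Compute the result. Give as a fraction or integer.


Start: 990
Step 1: increase by 20% => multiply by 120/100
  990 * 120/100 = 1188
Step 2: decrease by 50% => multiply by 50/100
  1188 * 50/100 = 594
Step 3: decrease by 10% => multiply by 90/100
  594 * 90/100 = 2673/5
Final value = 2673/5

2673/5


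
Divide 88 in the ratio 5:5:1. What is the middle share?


Ratio = 5:5:1
Total parts = 5 + 5 + 1 = 11
Value per part = 88 / 11 = 8
First share = 5 * 8 = 40
Middle share = 5 * 8 = 40
Third share = 1 * 8 = 8

40


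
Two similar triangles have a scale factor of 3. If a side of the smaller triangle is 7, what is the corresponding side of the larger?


Similar triangles have proportional sides
Scale factor = 3
Smaller side = 7
Corresponding larger side = 7 * 3
= 21

21


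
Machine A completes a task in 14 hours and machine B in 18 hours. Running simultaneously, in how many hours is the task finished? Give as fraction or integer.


Rate of A = 1/14 job per hour
Rate of B = 1/18 job per hour
Combined rate = 1/14 + 1/18
Find common denominator: (18 + 14)/(14*18) = 32/252
Combined rate = 8/63 job per hour
Time together = 1 / (8/63) = 63/8 hours

63/8


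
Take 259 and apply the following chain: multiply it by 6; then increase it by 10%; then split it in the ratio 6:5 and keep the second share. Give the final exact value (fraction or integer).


Start with 259.
Step 1: Multiply by 6: 259 * 6 = 1554
Step 2: Increase by 10%: 1554 * 110/100 = 8547/5
Step 3: Split 6:5, second share = 8547/5 * 5/11 = 777
Final result = 777

777


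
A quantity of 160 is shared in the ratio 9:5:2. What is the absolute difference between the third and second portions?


Total parts = 9 + 5 + 2 = 16
Value per part = 160 / 16 = 10
Shares: 9*10=90, 5*10=50, 2*10=20
Third share = 20, second share = 50
Difference = |20 - 50| = 30

30


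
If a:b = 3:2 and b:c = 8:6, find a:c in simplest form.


Given a:b = 3:2 and b:c = 8:6
Make b consistent. Multiply first ratio by 8: a:b = 24:16
Multiply second ratio by 2: b:c = 16:12
Now b = 16 in both, so a:b:c = 24:16:12
Therefore a:c = 24:12
Simplify by GCD: a:c = 2:1

2:1


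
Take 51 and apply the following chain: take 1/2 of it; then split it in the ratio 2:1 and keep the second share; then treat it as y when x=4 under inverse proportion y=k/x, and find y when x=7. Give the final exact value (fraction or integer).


Start with 51.
Step 1: Take 1/2: 51 * 1/2 = 51/2
Step 2: Split 2:1, second share = 51/2 * 1/3 = 17/2
Step 3: Inverse prop: k = (17/2)*4; new y = k/7 = 17/2*4/7 = 34/7
Final result = 34/7

34/7


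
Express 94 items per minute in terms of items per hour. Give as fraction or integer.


Converting from per minute to per hour
Rate = 94 items per minute
Multiply by 60: 94 * 60
= 5640 items per hour

5640


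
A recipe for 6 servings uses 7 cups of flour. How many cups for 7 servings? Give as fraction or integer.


Original: 7 cups for 6 servings
Target servings = 7
Scaling factor = 7/6
New amount = 7 * 7/6
= 49/6
= 49/6 cups

49/6


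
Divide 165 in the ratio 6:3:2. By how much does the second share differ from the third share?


Total parts = 6 + 3 + 2 = 11
Value per part = 165 / 11 = 15
Shares: 6*15=90, 3*15=45, 2*15=30
Second share = 45, third share = 30
Difference = |45 - 30| = 15

15


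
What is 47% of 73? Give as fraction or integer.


Compute 47% of 73
Convert percentage: 47% = 47/100
Multiply: 73 * 47/100
= 3431/100
= 3431/100

3431/100


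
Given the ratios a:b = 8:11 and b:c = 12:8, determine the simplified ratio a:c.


Given a:b = 8:11 and b:c = 12:8
Make b consistent. Multiply first ratio by 12: a:b = 96:132
Multiply second ratio by 11: b:c = 132:88
Now b = 132 in both, so a:b:c = 96:132:88
Therefore a:c = 96:88
Simplify by GCD: a:c = 12:11

12:11


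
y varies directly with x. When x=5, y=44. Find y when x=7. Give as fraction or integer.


Direct proportion: y = kx
Find k: k = 44/5 = 44/5
Compute y at x=7: y = 44/5 * 7
y = 308/5

308/5


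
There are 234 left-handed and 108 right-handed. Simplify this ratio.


Find GCD(234, 108)
GCD = 18
Divide both by 18: 234/18 = 13, 108/18 = 6
Simplified ratio = 13:6

13:6


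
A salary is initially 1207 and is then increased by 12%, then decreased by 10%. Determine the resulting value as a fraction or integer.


Start: 1207
Step 1: increase by 12% => multiply by 112/100
  1207 * 112/100 = 33796/25
Step 2: decrease by 10% => multiply by 90/100
  33796/25 * 90/100 = 152082/125
Final value = 152082/125

152082/125


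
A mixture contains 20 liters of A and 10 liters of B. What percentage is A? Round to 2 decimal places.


Volume of A = 20 L
Volume of B = 10 L
Total volume = 20 + 10 = 30 L
Percentage of A = (20/30) * 100
= 66.67%

66.67


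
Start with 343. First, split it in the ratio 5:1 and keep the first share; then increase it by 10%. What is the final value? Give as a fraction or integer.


Start with 343.
Step 1: Split 5:1, first share = 343 * 5/6 = 1715/6
Step 2: Increase by 10%: 1715/6 * 110/100 = 3773/12
Final result = 3773/12

3773/12


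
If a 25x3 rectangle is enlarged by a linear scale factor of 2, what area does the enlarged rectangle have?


Original dimensions: 25 x 3
Enlargement factor = 2
New width = 25 * 2 = 50
New height = 3 * 2 = 6
New area = 50 * 6 = 300

300


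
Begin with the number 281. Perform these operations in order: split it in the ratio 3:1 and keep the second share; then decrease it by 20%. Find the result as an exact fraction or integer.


Start with 281.
Step 1: Split 3:1, second share = 281 * 1/4 = 281/4
Step 2: Decrease by 20%: 281/4 * 80/100 = 281/5
Final result = 281/5

281/5


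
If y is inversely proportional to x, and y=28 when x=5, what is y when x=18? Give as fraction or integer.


Inverse proportion: y = k/x
Find k: k = 5 * 28 = 140
Compute y at x=18: y = 140/18
y = 70/9

70/9


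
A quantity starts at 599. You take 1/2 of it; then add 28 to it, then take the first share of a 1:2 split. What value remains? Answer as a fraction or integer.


Start with 599.
Step 1: Take 1/2: 599 * 1/2 = 599/2
Step 2: Add 28: 599/2+28=655/2; split 1:2 first = 655/2*1/3 = 655/6
Final result = 655/6

655/6


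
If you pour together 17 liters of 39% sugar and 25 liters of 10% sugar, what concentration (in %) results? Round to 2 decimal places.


Solute in mixture 1 = 39% of 17 L = 17*39/100 = 663/100 L
Solute in mixture 2 = 10% of 25 L = 25*10/100 = 5/2 L
Total solute = 663/100 + 5/2 = 913/100 L
Total volume = 17 + 25 = 42 L
Final concentration = 913/100/42 * 100 = 21.74%

21.74


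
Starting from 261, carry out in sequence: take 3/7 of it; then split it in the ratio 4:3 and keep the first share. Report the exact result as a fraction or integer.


Start with 261.
Step 1: Take 3/7: 261 * 3/7 = 783/7
Step 2: Split 4:3, first share = 783/7 * 4/7 = 3132/49
Final result = 3132/49

3132/49


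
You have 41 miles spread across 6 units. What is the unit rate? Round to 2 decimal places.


Total miles = 41
Number of units = 6
Unit rate = 41 / 6
= 6.83 miles per unit

6.83


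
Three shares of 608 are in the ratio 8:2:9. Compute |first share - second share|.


Total parts = 8 + 2 + 9 = 19
Value per part = 608 / 19 = 32
Shares: 8*32=256, 2*32=64, 9*32=288
First share = 256, second share = 64
Difference = |256 - 64| = 192

192


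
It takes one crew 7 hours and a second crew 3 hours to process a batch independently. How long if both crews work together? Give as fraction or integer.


Rate of A = 1/7 job per hour
Rate of B = 1/3 job per hour
Combined rate = 1/7 + 1/3
Find common denominator: (3 + 7)/(7*3) = 10/21
Combined rate = 10/21 job per hour
Time together = 1 / (10/21) = 21/10 hours

21/10


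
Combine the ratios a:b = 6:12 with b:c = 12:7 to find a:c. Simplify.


Given a:b = 6:12 and b:c = 12:7
Make b consistent. Multiply first ratio by 12: a:b = 72:144
Multiply second ratio by 12: b:c = 144:84
Now b = 144 in both, so a:b:c = 72:144:84
Therefore a:c = 72:84
Simplify by GCD: a:c = 6:7

6:7


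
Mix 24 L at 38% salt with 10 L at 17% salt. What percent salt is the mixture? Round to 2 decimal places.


Solute in mixture 1 = 38% of 24 L = 24*38/100 = 228/25 L
Solute in mixture 2 = 17% of 10 L = 10*17/100 = 17/10 L
Total solute = 228/25 + 17/10 = 541/50 L
Total volume = 24 + 10 = 34 L
Final concentration = 541/50/34 * 100 = 31.82%

31.82


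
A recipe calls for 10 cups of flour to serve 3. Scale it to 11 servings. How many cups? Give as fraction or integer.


Original: 10 cups for 3 servings
Target servings = 11
Scaling factor = 11/3
New amount = 10 * 11/3
= 110/3
= 110/3 cups

110/3


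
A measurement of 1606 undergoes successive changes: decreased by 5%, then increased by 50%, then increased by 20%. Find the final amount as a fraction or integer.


Start: 1606
Step 1: decrease by 5% => multiply by 95/100
  1606 * 95/100 = 15257/10
Step 2: increase by 50% => multiply by 150/100
  15257/10 * 150/100 = 45771/20
Step 3: increase by 20% => multiply by 120/100
  45771/20 * 120/100 = 137313/50
Final value = 137313/50

137313/50


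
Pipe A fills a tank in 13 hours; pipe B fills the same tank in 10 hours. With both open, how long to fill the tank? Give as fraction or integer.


Rate of A = 1/13 job per hour
Rate of B = 1/10 job per hour
Combined rate = 1/13 + 1/10
Find common denominator: (10 + 13)/(13*10) = 23/130
Combined rate = 23/130 job per hour
Time together = 1 / (23/130) = 130/23 hours

130/23


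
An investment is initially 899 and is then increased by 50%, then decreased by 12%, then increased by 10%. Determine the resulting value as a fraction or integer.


Start: 899
Step 1: increase by 50% => multiply by 150/100
  899 * 150/100 = 2697/2
Step 2: decrease by 12% => multiply by 88/100
  2697/2 * 88/100 = 29667/25
Step 3: increase by 10% => multiply by 110/100
  29667/25 * 110/100 = 326337/250
Final value = 326337/250

326337/250


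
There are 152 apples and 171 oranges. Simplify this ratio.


Find GCD(152, 171)
GCD = 19
Divide both by 19: 152/19 = 8, 171/19 = 9
Simplified ratio = 8:9

8:9


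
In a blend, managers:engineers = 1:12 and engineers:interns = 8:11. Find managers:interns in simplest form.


Given a:b = 1:12 and b:c = 8:11
Make b consistent. Multiply first ratio by 8: a:b = 8:96
Multiply second ratio by 12: b:c = 96:132
Now b = 96 in both, so a:b:c = 8:96:132
Therefore a:c = 8:132
Simplify by GCD: a:c = 2:33

2:33


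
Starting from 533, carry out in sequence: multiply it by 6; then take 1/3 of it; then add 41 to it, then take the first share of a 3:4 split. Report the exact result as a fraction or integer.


Start with 533.
Step 1: Multiply by 6: 533 * 6 = 3198
Step 2: Take 1/3: 3198 * 1/3 = 1066
Step 3: Add 41: 1066+41=1107; split 3:4 first = 1107*3/7 = 3321/7
Final result = 3321/7

3321/7


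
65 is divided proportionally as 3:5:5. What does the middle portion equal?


Ratio = 3:5:5
Total parts = 3 + 5 + 5 = 13
Value per part = 65 / 13 = 5
First share = 3 * 5 = 15
Middle share = 5 * 5 = 25
Third share = 5 * 5 = 25

25


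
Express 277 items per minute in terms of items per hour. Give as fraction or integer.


Converting from per minute to per hour
Rate = 277 items per minute
Multiply by 60: 277 * 60
= 16620 items per hour

16620


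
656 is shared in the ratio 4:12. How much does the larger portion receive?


Total parts = 4 + 12 = 16
Value per part = 656 / 16 = 41
First share = 4 * 41 = 164
Second share = 12 * 41 = 492
Larger share = 492

492


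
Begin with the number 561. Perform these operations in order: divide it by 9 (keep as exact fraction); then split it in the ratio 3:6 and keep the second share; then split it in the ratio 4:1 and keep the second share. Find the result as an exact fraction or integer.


Start with 561.
Step 1: Divide by 9: 561 / 9 = 187/3
Step 2: Split 3:6, second share = 187/3 * 6/9 = 374/9
Step 3: Split 4:1, second share = 374/9 * 1/5 = 374/45
Final result = 374/45

374/45


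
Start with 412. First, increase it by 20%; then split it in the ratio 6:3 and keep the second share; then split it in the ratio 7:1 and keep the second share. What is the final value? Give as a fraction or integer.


Start with 412.
Step 1: Increase by 20%: 412 * 120/100 = 2472/5
Step 2: Split 6:3, second share = 2472/5 * 3/9 = 824/5
Step 3: Split 7:1, second share = 824/5 * 1/8 = 103/5
Final result = 103/5

103/5


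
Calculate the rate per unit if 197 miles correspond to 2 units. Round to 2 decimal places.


Total miles = 197
Number of units = 2
Unit rate = 197 / 2
= 98.50 miles per unit

98.50


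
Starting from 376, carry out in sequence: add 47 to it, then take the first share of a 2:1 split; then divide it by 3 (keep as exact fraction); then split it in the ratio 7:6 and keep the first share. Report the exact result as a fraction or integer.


Start with 376.
Step 1: Add 47: 376+47=423; split 2:1 first = 423*2/3 = 282
Step 2: Divide by 3: 282 / 3 = 94
Step 3: Split 7:6, first share = 94 * 7/13 = 658/13
Final result = 658/13

658/13


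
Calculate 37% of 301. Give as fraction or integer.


Compute 37% of 301
Convert percentage: 37% = 37/100
Multiply: 301 * 37/100
= 11137/100
= 11137/100

11137/100


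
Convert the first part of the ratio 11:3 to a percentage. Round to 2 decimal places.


Total parts = 11 + 3 = 14
First part fraction = 11/14
Percentage = (11/14) * 100
= 0.785714 * 100
= 78.57%

78.57


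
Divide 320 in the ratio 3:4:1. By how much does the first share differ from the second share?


Total parts = 3 + 4 + 1 = 8
Value per part = 320 / 8 = 40
Shares: 3*40=120, 4*40=160, 1*40=40
First share = 120, second share = 160
Difference = |120 - 160| = 40

40


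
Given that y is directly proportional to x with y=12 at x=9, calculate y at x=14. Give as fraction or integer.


Direct proportion: y = kx
Find k: k = 12/9 = 4/3
Compute y at x=14: y = 4/3 * 14
y = 56/3

56/3


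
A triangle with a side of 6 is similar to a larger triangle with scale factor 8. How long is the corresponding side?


Similar triangles have proportional sides
Scale factor = 8
Smaller side = 6
Corresponding larger side = 6 * 8
= 48

48


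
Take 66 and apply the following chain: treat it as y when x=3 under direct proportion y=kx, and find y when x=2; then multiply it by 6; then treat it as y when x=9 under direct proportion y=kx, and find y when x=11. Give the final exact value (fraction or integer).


Start with 66.
Step 1: Direct prop: k = (66)/3; new y = k*2 = 66*2/3 = 44
Step 2: Multiply by 6: 44 * 6 = 264
Step 3: Direct prop: k = (264)/9; new y = k*11 = 264*11/9 = 968/3
Final result = 968/3

968/3


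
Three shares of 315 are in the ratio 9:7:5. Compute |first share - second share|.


Total parts = 9 + 7 + 5 = 21
Value per part = 315 / 21 = 15
Shares: 9*15=135, 7*15=105, 5*15=75
First share = 135, second share = 105
Difference = |135 - 105| = 30

30


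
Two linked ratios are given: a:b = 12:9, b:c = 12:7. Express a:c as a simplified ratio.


Given a:b = 12:9 and b:c = 12:7
Make b consistent. Multiply first ratio by 12: a:b = 144:108
Multiply second ratio by 9: b:c = 108:63
Now b = 108 in both, so a:b:c = 144:108:63
Therefore a:c = 144:63
Simplify by GCD: a:c = 16:7

16:7


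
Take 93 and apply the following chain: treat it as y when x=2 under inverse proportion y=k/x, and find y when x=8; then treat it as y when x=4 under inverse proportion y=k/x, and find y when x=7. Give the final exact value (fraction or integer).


Start with 93.
Step 1: Inverse prop: k = (93)*2; new y = k/8 = 93*2/8 = 93/4
Step 2: Inverse prop: k = (93/4)*4; new y = k/7 = 93/4*4/7 = 93/7
Final result = 93/7

93/7


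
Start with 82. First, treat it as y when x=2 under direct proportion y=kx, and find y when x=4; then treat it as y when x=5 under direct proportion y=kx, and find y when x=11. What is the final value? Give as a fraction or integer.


Start with 82.
Step 1: Direct prop: k = (82)/2; new y = k*4 = 82*4/2 = 164
Step 2: Direct prop: k = (164)/5; new y = k*11 = 164*11/5 = 1804/5
Final result = 1804/5

1804/5


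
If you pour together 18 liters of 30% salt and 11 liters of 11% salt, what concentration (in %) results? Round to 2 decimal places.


Solute in mixture 1 = 30% of 18 L = 18*30/100 = 27/5 L
Solute in mixture 2 = 11% of 11 L = 11*11/100 = 121/100 L
Total solute = 27/5 + 121/100 = 661/100 L
Total volume = 18 + 11 = 29 L
Final concentration = 661/100/29 * 100 = 22.79%

22.79


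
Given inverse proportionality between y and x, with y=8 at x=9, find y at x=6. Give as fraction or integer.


Inverse proportion: y = k/x
Find k: k = 9 * 8 = 72
Compute y at x=6: y = 72/6
y = 12

12
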